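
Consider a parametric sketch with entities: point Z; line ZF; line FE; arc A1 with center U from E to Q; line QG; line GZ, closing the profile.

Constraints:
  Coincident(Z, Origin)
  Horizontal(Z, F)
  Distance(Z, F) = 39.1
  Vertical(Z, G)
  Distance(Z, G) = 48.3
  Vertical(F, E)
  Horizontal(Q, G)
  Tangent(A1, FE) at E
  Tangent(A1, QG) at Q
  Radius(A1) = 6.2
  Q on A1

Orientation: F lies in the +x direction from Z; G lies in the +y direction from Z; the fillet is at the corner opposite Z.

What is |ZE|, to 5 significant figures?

57.456

Z is at the origin; ZF is horizontal with |ZF| = 39.1 and F on the +x side, so F = (39.100, 0.0000). Z and G share the same x with |ZG| = 48.3 and G on the +y side, so G = (0.0000, 48.300). The virtual corner opposite Z is at (39.100, 48.300). Since A1 is tangent to FE there, UE ⟂ FE and A1 meets QG tangentially, so UQ is at right angles to QG, with radius 6.2, so the center U sits 6.2 in from both sides at U = (32.900, 42.100). That places the tangent points at E = (39.100, 42.100) on FE and Q = (32.900, 48.300) on QG. Then |ZE| = |E − Z| = 57.456.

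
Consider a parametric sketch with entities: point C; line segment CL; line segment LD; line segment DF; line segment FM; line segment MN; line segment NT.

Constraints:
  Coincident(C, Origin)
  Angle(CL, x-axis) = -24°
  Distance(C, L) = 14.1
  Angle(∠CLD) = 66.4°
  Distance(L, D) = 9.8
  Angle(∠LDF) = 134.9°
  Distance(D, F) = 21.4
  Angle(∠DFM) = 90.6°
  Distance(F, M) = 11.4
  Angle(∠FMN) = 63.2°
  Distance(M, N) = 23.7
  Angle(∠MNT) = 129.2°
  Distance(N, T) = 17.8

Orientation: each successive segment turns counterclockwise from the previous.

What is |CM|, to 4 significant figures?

15.31

C is at the origin; CL runs at -24.0° with length 14.1, so L = (12.88, -5.735). ∠CLD = 66.4° gives LD at 89.60° from the x-axis; with |LD| = 9.8, D = (12.95, 4.065). ∠LDF = 134.9° gives DF at 134.7° from the x-axis; with |DF| = 21.4, F = (-2.103, 19.28). ∠DFM = 90.6° gives FM at -135.9° from the x-axis; with |FM| = 11.4, M = (-10.29, 11.34). Then |CM| = |M − C| = 15.31.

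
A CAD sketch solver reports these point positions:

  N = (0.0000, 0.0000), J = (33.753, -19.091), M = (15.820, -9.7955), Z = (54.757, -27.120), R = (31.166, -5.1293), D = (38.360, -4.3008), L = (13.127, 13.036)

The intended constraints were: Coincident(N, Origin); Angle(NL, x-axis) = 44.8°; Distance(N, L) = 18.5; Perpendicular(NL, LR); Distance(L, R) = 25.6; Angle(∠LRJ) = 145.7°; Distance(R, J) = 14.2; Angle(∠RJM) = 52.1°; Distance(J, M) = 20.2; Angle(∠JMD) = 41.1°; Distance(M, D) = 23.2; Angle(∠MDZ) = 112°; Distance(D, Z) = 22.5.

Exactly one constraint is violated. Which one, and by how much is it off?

Distance(D, Z) = 22.5 — off by 5.60.

N = (0.00, 0.00) ✓; NL at 44.80° ✓; |NL| = 18.50 ✓; ∠(NL, LR) = 90.00° ✓; |LR| = 25.60 ✓; ∠LRJ = 145.7° ✓; |RJ| = 14.20 ✓; ∠RJM = 52.10° ✓; |JM| = 20.20 ✓; ∠JMD = 41.10° ✓; |MD| = 23.20 ✓; ∠MDZ = 112.0° ✓; |DZ| = 28.10 ✗.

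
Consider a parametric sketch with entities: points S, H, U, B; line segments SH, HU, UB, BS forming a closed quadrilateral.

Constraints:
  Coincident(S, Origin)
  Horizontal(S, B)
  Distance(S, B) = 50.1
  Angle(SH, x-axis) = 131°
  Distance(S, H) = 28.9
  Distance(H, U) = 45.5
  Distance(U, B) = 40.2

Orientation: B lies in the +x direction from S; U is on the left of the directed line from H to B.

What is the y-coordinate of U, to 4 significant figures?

31.75

Checks: |HU| = 45.50 ✓; |UB| = 40.20 ✓.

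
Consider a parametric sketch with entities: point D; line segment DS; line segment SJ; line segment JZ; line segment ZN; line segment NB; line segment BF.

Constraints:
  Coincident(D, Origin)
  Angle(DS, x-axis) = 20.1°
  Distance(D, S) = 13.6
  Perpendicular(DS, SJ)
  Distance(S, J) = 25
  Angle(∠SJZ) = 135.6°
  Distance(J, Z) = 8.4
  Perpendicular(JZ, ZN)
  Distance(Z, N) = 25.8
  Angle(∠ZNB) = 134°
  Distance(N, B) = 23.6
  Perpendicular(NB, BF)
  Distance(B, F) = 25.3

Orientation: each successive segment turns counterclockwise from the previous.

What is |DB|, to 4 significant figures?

14.99

D is at the origin; DS runs at 20.1° with length 13.6, so S = (12.77, 4.674). DS ⟂ SJ, so SJ runs at 110.1°; with |SJ| = 25.0, J = (4.180, 28.15). ∠SJZ = 135.6° gives JZ at 154.5° from the x-axis; with |JZ| = 8.4, Z = (-3.402, 31.77). JZ is perpendicular to ZN, so ZN runs at -115.5°; with |ZN| = 25.8, N = (-14.51, 8.481). ∠ZNB = 134.0° gives NB at -69.50° from the x-axis; with |NB| = 23.6, B = (-6.244, -13.62). Then |DB| = |B − D| = 14.99.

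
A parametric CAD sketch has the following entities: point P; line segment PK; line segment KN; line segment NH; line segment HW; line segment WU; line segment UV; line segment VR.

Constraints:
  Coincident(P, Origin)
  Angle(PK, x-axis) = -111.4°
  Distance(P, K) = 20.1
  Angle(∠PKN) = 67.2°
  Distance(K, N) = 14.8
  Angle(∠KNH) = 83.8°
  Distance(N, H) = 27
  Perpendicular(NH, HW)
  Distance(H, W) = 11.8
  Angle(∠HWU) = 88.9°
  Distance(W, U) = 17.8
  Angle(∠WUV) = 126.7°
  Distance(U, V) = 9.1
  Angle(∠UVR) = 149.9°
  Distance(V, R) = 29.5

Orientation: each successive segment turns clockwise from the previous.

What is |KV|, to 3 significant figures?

10.9

P is at the origin; PK runs at -111.4° with length 20.1, so K = (-7.33, -18.7). ∠PKN = 67.2° gives KN at 136° from the x-axis; with |KN| = 14.8, N = (-17.9, -8.40). ∠KNH = 83.8° gives NH at 39.6° from the x-axis; with |NH| = 27.0, H = (2.86, 8.81). NH ⟂ HW, so HW runs at -50.4°; with |HW| = 11.8, W = (10.4, -0.278). ∠HWU = 88.9° gives WU at -141° from the x-axis; with |WU| = 17.8, U = (-3.55, -11.4). ∠WUV = 126.7° gives UV at 165° from the x-axis; with |UV| = 9.1, V = (-12.3, -9.03). Then |KV| = |V − K| = 10.9.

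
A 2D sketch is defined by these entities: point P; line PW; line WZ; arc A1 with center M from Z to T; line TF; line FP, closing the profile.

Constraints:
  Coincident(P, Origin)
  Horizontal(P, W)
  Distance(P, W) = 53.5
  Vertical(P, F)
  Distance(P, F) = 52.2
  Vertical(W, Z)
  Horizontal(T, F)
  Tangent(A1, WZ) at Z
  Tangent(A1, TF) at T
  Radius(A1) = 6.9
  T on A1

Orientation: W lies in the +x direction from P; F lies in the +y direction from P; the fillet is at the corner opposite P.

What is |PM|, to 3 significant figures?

65.0

P is at the origin; PW is horizontal with |PW| = 53.5 and W on the +x side, so W = (53.5, 0.00). PF is vertical with |PF| = 52.2 and F on the +y side, so F = (0.00, 52.2). The virtual corner opposite P is at (53.5, 52.2). A1 meets WZ tangentially, so MZ is at right angles to WZ and tangency of A1 to TF means the radius MT is perpendicular to TF, with radius 6.9, so the center M sits 6.9 in from both sides at M = (46.6, 45.3). Then |PM| = |M − P| = 65.0.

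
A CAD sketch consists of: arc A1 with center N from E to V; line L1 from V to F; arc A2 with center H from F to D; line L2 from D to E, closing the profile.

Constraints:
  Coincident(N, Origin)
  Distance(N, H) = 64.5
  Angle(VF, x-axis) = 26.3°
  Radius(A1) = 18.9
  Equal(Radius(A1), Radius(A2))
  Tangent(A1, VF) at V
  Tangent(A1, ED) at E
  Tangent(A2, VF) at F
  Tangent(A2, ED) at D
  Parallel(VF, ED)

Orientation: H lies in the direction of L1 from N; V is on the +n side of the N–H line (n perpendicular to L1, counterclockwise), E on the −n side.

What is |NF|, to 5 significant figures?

67.212

Tangency of A1 to both parallel lines with radius 18.9 puts V and E at N ± 18.9·n: V = (-8.3740, 16.944), E = (8.3740, -16.944). Equal radii place F and D the same way about H: F = H + 18.9·n = (49.449, 45.522), D = H − 18.9·n = (66.197, 11.634). Then |NF| = |F − N| = 67.212.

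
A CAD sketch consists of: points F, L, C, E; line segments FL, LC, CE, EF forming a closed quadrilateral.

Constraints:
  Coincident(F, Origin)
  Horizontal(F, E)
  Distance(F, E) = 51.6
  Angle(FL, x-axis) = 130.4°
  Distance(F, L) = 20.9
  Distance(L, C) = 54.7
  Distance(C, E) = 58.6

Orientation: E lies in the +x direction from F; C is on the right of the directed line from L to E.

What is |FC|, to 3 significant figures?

35.9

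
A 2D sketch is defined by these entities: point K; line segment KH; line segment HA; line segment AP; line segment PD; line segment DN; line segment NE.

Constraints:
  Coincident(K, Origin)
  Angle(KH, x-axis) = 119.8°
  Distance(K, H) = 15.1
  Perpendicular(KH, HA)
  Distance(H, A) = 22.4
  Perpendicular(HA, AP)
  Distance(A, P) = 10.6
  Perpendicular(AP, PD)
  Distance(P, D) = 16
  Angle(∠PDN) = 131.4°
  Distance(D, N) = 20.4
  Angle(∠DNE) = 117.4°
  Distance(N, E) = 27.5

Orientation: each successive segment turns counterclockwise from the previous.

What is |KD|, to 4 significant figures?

7.824

HA ⟂ AP, so AP runs at -60.20°; with |AP| = 10.6, P = (-21.67, -7.227). The perpendicularity gives PD at right angles to AP, so PD runs at 29.80°; with |PD| = 16.0, D = (-7.790, 0.7243). Then |KD| = |D − K| = 7.824.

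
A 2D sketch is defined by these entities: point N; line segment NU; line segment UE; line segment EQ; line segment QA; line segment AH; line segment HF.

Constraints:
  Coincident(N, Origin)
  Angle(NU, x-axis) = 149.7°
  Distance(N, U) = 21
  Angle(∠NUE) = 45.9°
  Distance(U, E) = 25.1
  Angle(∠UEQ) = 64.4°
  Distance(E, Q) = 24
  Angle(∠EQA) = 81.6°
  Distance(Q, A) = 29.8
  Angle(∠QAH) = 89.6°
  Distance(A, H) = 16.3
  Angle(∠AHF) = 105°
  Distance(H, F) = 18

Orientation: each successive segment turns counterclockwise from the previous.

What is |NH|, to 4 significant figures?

28.13

∠EQA = 81.6° gives QA at 137.8° from the x-axis; with |QA| = 29.8, A = (-15.67, 21.47). ∠QAH = 89.6° gives AH at -131.8° from the x-axis; with |AH| = 16.3, H = (-26.54, 9.319). Then |NH| = |H − N| = 28.13.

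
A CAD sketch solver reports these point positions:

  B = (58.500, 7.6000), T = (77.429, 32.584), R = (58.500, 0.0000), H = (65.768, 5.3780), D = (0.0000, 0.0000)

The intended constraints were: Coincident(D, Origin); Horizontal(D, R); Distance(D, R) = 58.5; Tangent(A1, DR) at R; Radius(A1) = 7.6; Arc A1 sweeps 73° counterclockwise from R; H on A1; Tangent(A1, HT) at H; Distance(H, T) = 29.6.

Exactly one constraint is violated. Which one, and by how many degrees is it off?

Tangent(A1, HT) at H — off by 6.20°.

D = (0.00, 0.00) ✓; D.y = 0.00, R.y = 0.00 ✓; |DR| = 58.50 ✓; ∠(BR, RD) = 90.00° ✓; |BR| = 7.600 ✓; bearing(B→H) − bearing(B→R) = 73.00° ✓; |BH| = 7.600 ✓; ∠(BH, HT) = 96.20° ✗; |HT| = 29.60 ✓.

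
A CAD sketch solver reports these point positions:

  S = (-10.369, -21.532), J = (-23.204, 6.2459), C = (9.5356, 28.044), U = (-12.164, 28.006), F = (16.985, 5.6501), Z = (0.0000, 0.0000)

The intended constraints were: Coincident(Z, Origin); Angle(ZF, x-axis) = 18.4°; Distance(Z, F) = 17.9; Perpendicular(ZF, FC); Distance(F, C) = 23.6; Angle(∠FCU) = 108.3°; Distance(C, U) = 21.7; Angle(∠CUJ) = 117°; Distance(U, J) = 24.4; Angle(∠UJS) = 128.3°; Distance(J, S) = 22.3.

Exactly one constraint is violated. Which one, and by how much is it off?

Distance(J, S) = 22.3 — off by 8.30.

Z = (0.00, 0.00) ✓; ZF at 18.40° ✓; |ZF| = 17.90 ✓; ∠(ZF, FC) = 90.00° ✓; |FC| = 23.60 ✓; ∠FCU = 108.3° ✓; |CU| = 21.70 ✓; ∠CUJ = 117.0° ✓; |UJ| = 24.40 ✓; ∠UJS = 128.3° ✓; |JS| = 30.60 ✗.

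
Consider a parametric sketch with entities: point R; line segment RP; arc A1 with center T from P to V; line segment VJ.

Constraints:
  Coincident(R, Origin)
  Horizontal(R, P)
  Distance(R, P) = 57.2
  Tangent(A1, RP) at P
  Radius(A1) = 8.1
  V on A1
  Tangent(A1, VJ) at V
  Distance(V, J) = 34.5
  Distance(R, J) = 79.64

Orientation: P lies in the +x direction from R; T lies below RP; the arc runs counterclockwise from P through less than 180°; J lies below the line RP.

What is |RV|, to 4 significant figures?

51.68

Checks: |TV| = 8.100 ✓; ∠(TV, VJ) = 90.00° ✓; |VJ| = 34.50 ✓; |RJ| = 79.64 ✓.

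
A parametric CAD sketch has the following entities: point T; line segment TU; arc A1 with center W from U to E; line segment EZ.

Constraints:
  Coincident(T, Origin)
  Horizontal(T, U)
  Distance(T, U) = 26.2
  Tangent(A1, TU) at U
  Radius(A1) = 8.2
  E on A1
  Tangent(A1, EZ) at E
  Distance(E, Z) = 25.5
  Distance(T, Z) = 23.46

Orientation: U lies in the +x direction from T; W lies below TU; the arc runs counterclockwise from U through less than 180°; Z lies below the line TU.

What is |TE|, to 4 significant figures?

20.01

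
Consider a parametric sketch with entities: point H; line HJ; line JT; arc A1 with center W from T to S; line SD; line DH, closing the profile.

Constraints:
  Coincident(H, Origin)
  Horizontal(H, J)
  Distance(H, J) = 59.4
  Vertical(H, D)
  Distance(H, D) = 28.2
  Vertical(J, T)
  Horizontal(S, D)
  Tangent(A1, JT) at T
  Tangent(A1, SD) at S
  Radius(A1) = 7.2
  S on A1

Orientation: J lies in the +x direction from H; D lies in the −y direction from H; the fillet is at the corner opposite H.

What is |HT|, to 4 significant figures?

63.00

H is at the origin; HJ is horizontal with |HJ| = 59.4 and J on the +x side, so J = (59.40, 0.000). H and D share the same x with |HD| = 28.2 and D on the −y side, so D = (0.000, -28.20). The virtual corner opposite H is at (59.40, -28.20). The tangent condition forces WT to be normal to JT and the tangent condition forces WS to be normal to SD, with radius 7.2, so the center W sits 7.2 in from both sides at W = (52.20, -21.00). That places the tangent points at T = (59.40, -21.00) on JT and S = (52.20, -28.20) on SD. Then |HT| = |T − H| = 63.00.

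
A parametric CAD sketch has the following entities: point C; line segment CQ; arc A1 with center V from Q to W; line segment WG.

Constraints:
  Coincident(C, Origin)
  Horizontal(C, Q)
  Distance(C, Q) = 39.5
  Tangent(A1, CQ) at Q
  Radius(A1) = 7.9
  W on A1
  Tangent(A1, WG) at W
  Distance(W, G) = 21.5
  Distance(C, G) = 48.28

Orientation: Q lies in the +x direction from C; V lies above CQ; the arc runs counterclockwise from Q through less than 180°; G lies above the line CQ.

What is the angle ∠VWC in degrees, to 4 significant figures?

12.11°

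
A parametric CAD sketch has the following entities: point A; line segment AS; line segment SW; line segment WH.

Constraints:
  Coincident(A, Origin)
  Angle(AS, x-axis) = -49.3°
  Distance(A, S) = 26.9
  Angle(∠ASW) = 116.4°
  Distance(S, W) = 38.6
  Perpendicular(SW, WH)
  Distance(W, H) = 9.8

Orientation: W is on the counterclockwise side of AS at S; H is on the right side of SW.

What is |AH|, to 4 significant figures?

60.87

A is at the origin; AS runs at -49.3° with length 26.9, so S = 26.9·(cos -49.3°, sin -49.3°) = (17.54, -20.39). ∠ASW = 116.4°, so SW runs at -49.3° + (180° − 116.4°) = 14.30° from the x-axis; with |SW| = 38.6, W = S + 38.6·(cos 14.30°, sin 14.30°) = (54.95, -10.86). SW ⟂ WH; with |WH| = 9.8 on the right of SW, H = W + 9.8·(0.2470, -0.9690) = (57.37, -20.36). Then |AH| = |H − A| = 60.87.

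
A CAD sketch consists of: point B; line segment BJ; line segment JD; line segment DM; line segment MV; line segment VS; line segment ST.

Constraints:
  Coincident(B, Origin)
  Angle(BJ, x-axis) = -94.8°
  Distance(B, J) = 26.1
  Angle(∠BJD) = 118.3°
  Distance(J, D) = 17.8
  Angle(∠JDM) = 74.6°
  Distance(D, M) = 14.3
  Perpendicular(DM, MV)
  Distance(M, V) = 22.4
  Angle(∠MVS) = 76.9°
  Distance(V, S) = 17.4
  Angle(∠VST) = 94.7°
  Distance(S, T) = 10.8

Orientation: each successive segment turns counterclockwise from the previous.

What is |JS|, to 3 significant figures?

7.49

B is at the origin; BJ runs at -94.8° with length 26.1, so J = (-2.18, -26.0). ∠BJD = 118.3° gives JD at -33.1° from the x-axis; with |JD| = 17.8, D = (12.7, -35.7). ∠JDM = 74.6° gives DM at 72.3° from the x-axis; with |DM| = 14.3, M = (17.1, -22.1). DM is perpendicular to MV, so MV runs at 162°; with |MV| = 22.4, V = (-4.26, -15.3). ∠MVS = 76.9° gives VS at -94.6° from the x-axis; with |VS| = 17.4, S = (-5.66, -32.6). Then |JS| = |S − J| = 7.49.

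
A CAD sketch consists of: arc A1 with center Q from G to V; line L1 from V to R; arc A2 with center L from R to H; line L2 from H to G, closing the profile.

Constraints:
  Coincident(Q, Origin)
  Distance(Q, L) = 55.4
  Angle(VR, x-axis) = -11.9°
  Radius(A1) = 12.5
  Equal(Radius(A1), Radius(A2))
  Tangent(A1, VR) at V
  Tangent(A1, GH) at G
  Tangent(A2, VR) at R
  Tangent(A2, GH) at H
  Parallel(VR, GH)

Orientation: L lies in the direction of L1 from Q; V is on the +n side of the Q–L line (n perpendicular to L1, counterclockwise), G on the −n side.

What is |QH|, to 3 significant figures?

56.8

Tangency of A1 to both parallel lines with radius 12.5 puts V and G at Q ± 12.5·n: V = (2.58, 12.2), G = (-2.58, -12.2). Equal radii place R and H the same way about L: R = L + 12.5·n = (56.8, 0.808), H = L − 12.5·n = (51.6, -23.7). Then |QH| = |H − Q| = 56.8.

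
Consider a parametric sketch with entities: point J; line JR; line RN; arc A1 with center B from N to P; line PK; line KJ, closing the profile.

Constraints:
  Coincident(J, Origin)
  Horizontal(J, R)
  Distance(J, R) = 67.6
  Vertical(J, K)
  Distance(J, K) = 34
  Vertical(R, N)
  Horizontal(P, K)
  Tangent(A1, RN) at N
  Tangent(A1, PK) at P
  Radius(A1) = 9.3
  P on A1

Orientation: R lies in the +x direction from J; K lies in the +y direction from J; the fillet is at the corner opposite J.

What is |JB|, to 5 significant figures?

63.317

J is at the origin; J and R share the same y with |JR| = 67.6 and R on the +x side, so R = (67.600, 0.0000). J and K share the same x with |JK| = 34.0 and K on the +y side, so K = (0.0000, 34.000). The virtual corner opposite J is at (67.600, 34.000). The tangent condition forces BN to be normal to RN and since A1 is tangent to PK there, BP ⟂ PK, with radius 9.3, so the center B sits 9.3 in from both sides at B = (58.300, 24.700). Then |JB| = |B − J| = 63.317.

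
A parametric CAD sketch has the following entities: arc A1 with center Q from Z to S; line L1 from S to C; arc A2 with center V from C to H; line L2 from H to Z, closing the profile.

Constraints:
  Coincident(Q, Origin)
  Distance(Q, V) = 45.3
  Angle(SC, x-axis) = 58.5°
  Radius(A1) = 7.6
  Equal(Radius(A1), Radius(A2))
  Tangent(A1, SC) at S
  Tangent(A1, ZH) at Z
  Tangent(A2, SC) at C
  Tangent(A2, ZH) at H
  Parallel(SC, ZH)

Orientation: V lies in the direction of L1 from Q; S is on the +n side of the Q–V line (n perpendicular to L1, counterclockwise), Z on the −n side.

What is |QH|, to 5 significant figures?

45.933

Tangency of A1 to both parallel lines with radius 7.6 puts S and Z at Q ± 7.6·n: S = (-6.4801, 3.9710), Z = (6.4801, -3.9710). Equal radii place C and H the same way about V: C = V + 7.6·n = (17.189, 42.596), H = V − 7.6·n = (30.149, 34.654). Then |QH| = |H − Q| = 45.933.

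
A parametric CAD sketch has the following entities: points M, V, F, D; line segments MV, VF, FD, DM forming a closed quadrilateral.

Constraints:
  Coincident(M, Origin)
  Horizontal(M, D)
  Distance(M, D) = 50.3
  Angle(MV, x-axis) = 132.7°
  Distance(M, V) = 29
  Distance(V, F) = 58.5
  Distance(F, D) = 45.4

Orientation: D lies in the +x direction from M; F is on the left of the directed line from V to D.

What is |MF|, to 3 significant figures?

55.1

Checks: |VF| = 58.50 ✓; |FD| = 45.40 ✓.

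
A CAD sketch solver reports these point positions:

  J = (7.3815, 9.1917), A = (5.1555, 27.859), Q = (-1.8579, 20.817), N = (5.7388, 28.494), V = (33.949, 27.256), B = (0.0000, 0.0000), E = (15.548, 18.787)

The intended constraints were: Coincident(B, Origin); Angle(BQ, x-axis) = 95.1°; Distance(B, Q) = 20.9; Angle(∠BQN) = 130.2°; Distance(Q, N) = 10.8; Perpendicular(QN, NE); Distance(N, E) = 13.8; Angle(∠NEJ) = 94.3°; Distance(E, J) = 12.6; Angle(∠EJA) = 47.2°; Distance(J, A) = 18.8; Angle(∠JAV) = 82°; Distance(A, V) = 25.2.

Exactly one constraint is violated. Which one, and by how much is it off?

Distance(A, V) = 25.2 — off by 3.60.

B = (0.00, 0.00) ✓; BQ at 95.10° ✓; |BQ| = 20.90 ✓; ∠BQN = 130.2° ✓; |QN| = 10.80 ✓; ∠(QN, NE) = 90.00° ✓; |NE| = 13.80 ✓; ∠NEJ = 94.30° ✓; |EJ| = 12.60 ✓; ∠EJA = 47.20° ✓; |JA| = 18.80 ✓; ∠JAV = 82.00° ✓; |AV| = 28.80 ✗.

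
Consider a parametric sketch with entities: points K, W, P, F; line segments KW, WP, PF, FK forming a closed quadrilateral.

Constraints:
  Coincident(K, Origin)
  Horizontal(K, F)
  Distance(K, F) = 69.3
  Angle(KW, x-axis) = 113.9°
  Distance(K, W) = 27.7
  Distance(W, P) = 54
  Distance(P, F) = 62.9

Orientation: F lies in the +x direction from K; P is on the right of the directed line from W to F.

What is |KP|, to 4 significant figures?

26.30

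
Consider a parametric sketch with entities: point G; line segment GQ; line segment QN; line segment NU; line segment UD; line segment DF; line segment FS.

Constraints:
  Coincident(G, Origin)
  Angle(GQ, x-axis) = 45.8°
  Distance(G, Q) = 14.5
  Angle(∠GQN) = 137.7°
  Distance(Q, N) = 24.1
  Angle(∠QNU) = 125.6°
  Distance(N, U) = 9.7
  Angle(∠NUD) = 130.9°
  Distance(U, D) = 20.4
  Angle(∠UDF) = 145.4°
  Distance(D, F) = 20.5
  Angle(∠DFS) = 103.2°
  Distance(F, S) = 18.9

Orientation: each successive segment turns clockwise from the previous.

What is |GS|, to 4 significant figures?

21.42

∠UDF = 145.4° gives DF at -134.6° from the x-axis; with |DF| = 20.5, F = (22.34, -30.35). ∠DFS = 103.2° gives FS at 148.6° from the x-axis; with |FS| = 18.9, S = (6.213, -20.50). Then |GS| = |S − G| = 21.42.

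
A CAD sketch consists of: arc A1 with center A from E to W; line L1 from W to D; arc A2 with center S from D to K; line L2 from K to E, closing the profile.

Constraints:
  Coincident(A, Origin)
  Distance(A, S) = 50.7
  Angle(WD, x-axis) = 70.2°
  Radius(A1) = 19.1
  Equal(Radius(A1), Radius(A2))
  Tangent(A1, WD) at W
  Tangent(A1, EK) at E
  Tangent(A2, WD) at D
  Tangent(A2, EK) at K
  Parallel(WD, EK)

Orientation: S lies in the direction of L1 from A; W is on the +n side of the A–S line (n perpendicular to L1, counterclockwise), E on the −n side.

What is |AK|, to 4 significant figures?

54.18

The slot axis is L1's direction at 70.2°, so u = (cos 70.2°, sin 70.2°) = (0.3387, 0.9409) and n = (−sin 70.2°, cos 70.2°) = (-0.9409, 0.3387). A is at the origin and S lies 50.7 along u from A, so S = 50.7·u = (17.17, 47.70). Tangency of A1 to both parallel lines with radius 19.1 puts W and E at A ± 19.1·n: W = (-17.97, 6.470), E = (17.97, -6.470). Equal radii place D and K the same way about S: D = S + 19.1·n = (-0.7968, 54.17), K = S − 19.1·n = (35.14, 41.23). Then |AK| = |K − A| = 54.18.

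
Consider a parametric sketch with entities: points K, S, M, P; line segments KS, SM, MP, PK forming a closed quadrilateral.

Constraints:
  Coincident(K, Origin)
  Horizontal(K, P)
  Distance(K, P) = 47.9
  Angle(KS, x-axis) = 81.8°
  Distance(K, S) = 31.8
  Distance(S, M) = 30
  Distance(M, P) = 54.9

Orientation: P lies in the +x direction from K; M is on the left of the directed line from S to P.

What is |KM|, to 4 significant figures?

57.82

Checks: |SM| = 30.00 ✓; |MP| = 54.90 ✓.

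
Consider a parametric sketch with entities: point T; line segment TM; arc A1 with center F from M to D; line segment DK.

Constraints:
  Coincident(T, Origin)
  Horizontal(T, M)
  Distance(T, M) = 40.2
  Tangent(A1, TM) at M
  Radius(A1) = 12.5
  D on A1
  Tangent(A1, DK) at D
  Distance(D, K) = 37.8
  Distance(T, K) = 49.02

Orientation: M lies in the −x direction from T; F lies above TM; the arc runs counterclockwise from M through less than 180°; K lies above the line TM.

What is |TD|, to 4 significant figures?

29.61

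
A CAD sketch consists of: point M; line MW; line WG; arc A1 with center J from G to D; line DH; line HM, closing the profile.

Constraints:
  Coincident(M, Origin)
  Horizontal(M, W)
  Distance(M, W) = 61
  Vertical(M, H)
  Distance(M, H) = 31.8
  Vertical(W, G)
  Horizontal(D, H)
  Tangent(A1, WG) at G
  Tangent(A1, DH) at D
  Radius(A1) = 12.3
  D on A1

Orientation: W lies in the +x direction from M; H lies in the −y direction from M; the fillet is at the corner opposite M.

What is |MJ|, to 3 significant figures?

52.5

M is at the origin; MW is horizontal with |MW| = 61.0 and W on the +x side, so W = (61.0, 0.00). MH is vertical with |MH| = 31.8 and H on the −y side, so H = (0.00, -31.8). The virtual corner opposite M is at (61.0, -31.8). The tangent condition forces JG to be normal to WG and the tangent condition forces JD to be normal to DH, with radius 12.3, so the center J sits 12.3 in from both sides at J = (48.7, -19.5). Then |MJ| = |J − M| = 52.5.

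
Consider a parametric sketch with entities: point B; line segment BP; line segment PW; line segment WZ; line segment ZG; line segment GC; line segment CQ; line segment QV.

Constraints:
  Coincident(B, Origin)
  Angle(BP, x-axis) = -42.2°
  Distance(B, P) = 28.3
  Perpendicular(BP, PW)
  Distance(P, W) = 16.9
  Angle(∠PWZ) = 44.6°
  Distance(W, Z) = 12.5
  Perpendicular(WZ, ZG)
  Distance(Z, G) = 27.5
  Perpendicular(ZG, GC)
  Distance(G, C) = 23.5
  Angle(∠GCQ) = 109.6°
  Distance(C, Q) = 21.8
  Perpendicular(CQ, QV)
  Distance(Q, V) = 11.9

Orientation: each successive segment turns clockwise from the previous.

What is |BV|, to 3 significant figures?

40.6

∠GCQ = 109.6° gives CQ at -158° from the x-axis; with |CQ| = 21.8, Q = (17.3, -49.5). The perpendicularity gives QV at right angles to CQ, so QV runs at 112°; with |QV| = 11.9, V = (12.9, -38.5). Then |BV| = |V − B| = 40.6.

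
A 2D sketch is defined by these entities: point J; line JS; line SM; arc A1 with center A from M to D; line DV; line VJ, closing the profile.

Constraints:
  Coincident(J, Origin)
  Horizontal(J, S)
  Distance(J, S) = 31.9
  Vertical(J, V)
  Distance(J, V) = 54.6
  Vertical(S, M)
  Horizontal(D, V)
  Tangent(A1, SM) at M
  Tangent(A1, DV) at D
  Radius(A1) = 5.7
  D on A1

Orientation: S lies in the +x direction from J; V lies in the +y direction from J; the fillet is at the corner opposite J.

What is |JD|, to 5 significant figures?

60.561

J is at the origin; JS is horizontal with |JS| = 31.9 and S on the +x side, so S = (31.900, 0.0000). J and V share the same x with |JV| = 54.6 and V on the +y side, so V = (0.0000, 54.600). The virtual corner opposite J is at (31.900, 54.600). The tangent condition forces AM to be normal to SM and tangency of A1 to DV means the radius AD is perpendicular to DV, with radius 5.7, so the center A sits 5.7 in from both sides at A = (26.200, 48.900). That places the tangent points at M = (31.900, 48.900) on SM and D = (26.200, 54.600) on DV. Then |JD| = |D − J| = 60.561.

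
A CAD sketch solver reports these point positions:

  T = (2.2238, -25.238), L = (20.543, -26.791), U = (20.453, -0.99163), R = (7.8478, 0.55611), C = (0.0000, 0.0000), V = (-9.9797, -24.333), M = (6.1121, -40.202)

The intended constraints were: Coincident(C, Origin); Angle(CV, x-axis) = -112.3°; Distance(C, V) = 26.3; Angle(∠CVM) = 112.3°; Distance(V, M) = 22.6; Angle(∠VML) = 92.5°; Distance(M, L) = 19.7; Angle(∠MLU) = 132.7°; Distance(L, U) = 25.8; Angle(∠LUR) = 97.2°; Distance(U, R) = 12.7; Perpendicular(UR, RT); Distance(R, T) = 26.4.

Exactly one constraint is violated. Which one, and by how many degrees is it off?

Perpendicular(UR, RT) — off by 5.30°.

C = (0.00, 0.00) ✓; CV at -112.3° ✓; |CV| = 26.30 ✓; ∠CVM = 112.3° ✓; |VM| = 22.60 ✓; ∠VML = 92.50° ✓; |ML| = 19.70 ✓; ∠MLU = 132.7° ✓; |LU| = 25.80 ✓; ∠LUR = 97.20° ✓; |UR| = 12.70 ✓; ∠(UR, RT) = 84.70° ✗; |RT| = 26.40 ✓.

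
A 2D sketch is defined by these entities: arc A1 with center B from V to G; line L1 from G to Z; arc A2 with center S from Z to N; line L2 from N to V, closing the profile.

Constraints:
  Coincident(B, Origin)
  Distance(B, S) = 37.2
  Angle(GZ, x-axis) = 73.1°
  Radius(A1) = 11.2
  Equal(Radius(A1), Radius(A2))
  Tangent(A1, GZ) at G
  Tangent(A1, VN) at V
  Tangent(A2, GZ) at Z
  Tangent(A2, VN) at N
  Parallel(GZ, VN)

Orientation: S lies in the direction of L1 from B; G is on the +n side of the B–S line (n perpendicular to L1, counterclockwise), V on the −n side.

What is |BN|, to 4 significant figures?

38.85

Tangency of A1 to both parallel lines with radius 11.2 puts G and V at B ± 11.2·n: G = (-10.72, 3.256), V = (10.72, -3.256). Equal radii place Z and N the same way about S: Z = S + 11.2·n = (0.09781, 38.85), N = S − 11.2·n = (21.53, 32.34). Then |BN| = |N − B| = 38.85.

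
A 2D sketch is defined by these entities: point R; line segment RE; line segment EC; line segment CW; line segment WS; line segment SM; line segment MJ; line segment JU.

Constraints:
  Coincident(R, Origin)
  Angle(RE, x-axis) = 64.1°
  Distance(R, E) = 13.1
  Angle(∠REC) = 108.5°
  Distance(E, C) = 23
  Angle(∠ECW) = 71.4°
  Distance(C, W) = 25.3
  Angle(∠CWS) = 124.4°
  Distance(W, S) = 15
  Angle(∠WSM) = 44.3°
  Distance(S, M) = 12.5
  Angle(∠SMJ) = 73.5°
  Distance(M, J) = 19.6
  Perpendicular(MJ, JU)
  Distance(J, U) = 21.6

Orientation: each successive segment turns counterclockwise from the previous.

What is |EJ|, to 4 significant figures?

37.38

R is at the origin; RE runs at 64.1° with length 13.1, so E = (5.722, 11.78). ∠REC = 108.5° gives EC at 135.6° from the x-axis; with |EC| = 23.0, C = (-10.71, 27.88). ∠ECW = 71.4° gives CW at -115.8° from the x-axis; with |CW| = 25.3, W = (-21.72, 5.098). ∠CWS = 124.4° gives WS at -60.20° from the x-axis; with |WS| = 15.0, S = (-14.27, -7.918). ∠WSM = 44.3° gives SM at 75.50° from the x-axis; with |SM| = 12.5, M = (-11.14, 4.184). ∠SMJ = 73.5° gives MJ at -178.0° from the x-axis; with |MJ| = 19.6, J = (-30.73, 3.500). Then |EJ| = |J − E| = 37.38.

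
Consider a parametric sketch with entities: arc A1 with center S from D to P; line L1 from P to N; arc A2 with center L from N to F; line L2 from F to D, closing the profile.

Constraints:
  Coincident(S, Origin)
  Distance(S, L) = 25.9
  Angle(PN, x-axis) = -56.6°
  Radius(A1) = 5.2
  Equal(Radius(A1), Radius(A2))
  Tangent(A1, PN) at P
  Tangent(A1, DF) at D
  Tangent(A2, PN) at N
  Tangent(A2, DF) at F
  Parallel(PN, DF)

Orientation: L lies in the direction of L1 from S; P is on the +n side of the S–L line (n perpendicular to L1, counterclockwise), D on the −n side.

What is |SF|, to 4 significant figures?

26.42

Tangency of A1 to both parallel lines with radius 5.2 puts P and D at S ± 5.2·n: P = (4.341, 2.862), D = (-4.341, -2.862). Equal radii place N and F the same way about L: N = L + 5.2·n = (18.60, -18.76), F = L − 5.2·n = (9.916, -24.49). Then |SF| = |F − S| = 26.42.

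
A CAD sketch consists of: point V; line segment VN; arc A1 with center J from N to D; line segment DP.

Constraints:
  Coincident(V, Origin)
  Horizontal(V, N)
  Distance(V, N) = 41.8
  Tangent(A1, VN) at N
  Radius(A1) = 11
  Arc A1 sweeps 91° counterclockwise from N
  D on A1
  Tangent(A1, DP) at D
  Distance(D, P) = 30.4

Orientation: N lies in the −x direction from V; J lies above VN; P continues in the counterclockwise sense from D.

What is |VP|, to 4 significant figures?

52.07

On A1, N sits at bearing -90° from J; a 91° counterclockwise sweep puts D at bearing 1°, so D = J + 11.0·(cos 1°, sin 1°) = (-30.80, 11.19). A1 meets DP tangentially, so JD is at right angles to DP, so DP runs along (−sin 1°, cos 1°); with |DP| = 30.4, P = (-31.33, 41.59). Then |VP| = |P − V| = 52.07.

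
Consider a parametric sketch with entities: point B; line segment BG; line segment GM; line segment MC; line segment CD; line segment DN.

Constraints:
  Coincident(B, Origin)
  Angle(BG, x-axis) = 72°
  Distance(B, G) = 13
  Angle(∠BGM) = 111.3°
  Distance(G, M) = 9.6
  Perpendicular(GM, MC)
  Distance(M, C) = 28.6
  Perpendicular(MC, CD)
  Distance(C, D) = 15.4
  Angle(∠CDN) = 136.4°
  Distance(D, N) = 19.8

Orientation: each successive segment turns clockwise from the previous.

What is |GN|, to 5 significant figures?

25.079

B is at the origin; BG runs at 72.0° with length 13.0, so G = (4.0172, 12.364). ∠BGM = 111.3° gives GM at 3.3000° from the x-axis; with |GM| = 9.6, M = (13.601, 12.916). The perpendicularity gives MC at right angles to GM, so MC runs at -86.700°; with |MC| = 28.6, C = (15.248, -15.636). MC is perpendicular to CD, so CD runs at -176.70°; with |CD| = 15.4, D = (-0.12683, -16.523). ∠CDN = 136.4° gives DN at 139.70° from the x-axis; with |DN| = 19.8, N = (-15.228, -3.7163). Then |GN| = |N − G| = 25.079.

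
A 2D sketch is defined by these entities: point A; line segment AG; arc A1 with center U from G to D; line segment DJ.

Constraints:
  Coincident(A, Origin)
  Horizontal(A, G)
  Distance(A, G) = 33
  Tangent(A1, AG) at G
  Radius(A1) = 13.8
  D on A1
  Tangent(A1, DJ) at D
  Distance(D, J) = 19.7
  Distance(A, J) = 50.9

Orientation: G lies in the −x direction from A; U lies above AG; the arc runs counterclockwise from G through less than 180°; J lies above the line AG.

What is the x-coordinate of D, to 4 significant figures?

-22.06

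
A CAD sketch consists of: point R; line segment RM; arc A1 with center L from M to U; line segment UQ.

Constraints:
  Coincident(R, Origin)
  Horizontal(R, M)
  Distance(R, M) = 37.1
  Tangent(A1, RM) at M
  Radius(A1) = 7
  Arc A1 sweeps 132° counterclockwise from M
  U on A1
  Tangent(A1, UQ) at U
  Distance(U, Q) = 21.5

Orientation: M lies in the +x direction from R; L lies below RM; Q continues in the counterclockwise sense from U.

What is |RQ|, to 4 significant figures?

53.92

R is at the origin; RM is horizontal with |RM| = 37.1 and M on the +x side, so M = (37.10, 0.000). Tangency of A1 to RM means the radius LM is perpendicular to RM, so L = M + (0, -7) = (37.10, -7.000). On A1, M sits at bearing 90° from L; a 132° counterclockwise sweep puts U at bearing 222°, so U = L + 7.0·(cos 222°, sin 222°) = (31.90, -11.68). A1 meets UQ tangentially, so LU is at right angles to UQ, so UQ runs along (−sin 222°, cos 222°); with |UQ| = 21.5, Q = (46.28, -27.66). Then |RQ| = |Q − R| = 53.92.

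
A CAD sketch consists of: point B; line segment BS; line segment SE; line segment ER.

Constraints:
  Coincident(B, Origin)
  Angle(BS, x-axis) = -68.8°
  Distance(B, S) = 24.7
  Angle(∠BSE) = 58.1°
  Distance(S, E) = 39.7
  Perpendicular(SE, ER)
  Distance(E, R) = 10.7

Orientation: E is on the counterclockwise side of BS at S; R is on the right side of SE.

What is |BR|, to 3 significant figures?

41.4

B is at the origin; BS runs at -68.8° with length 24.7, so S = 24.7·(cos -68.8°, sin -68.8°) = (8.93, -23.0). ∠BSE = 58.1°, so SE runs at -68.8° + (180° − 58.1°) = 53.1° from the x-axis; with |SE| = 39.7, E = S + 39.7·(cos 53.1°, sin 53.1°) = (32.8, 8.72). SE ⟂ ER; with |ER| = 10.7 on the right of SE, R = E + 10.7·(0.800, -0.600) = (41.3, 2.29). Then |BR| = |R − B| = 41.4.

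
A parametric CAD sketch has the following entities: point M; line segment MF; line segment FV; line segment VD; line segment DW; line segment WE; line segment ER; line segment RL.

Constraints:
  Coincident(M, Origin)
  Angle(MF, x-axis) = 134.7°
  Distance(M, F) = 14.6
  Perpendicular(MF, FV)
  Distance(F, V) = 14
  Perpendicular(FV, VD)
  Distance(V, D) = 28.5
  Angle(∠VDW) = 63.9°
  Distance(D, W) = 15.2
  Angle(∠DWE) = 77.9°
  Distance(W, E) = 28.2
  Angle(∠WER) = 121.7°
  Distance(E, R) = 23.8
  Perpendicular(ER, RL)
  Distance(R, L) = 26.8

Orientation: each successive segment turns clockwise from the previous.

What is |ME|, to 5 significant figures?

23.236

M is at the origin; MF runs at 134.7° with length 14.6, so F = (-10.270, 10.378). MF is perpendicular to FV, so FV runs at 44.700°; with |FV| = 14.0, V = (-0.31837, 20.225). The perpendicularity gives VD at right angles to FV, so VD runs at -45.300°; with |VD| = 28.5, D = (19.728, -0.032587). ∠VDW = 63.9° gives DW at -161.40° from the x-axis; with |DW| = 15.2, W = (5.3223, -4.8808). ∠DWE = 77.9° gives WE at 96.500° from the x-axis; with |WE| = 28.2, E = (2.1300, 23.138). Then |ME| = |E − M| = 23.236.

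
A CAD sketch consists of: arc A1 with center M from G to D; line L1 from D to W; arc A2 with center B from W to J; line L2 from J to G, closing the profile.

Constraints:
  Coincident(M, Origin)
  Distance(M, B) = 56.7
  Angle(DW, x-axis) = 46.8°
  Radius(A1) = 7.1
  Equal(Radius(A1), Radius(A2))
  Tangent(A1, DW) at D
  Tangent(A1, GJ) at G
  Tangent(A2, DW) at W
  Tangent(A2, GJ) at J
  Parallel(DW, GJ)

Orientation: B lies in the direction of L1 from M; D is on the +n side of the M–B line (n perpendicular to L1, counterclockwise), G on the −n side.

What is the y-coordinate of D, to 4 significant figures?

4.860

The slot axis is L1's direction at 46.8°, so u = (cos 46.8°, sin 46.8°) = (0.6845, 0.7290) and n = (−sin 46.8°, cos 46.8°) = (-0.7290, 0.6845). M is at the origin and B lies 56.7 along u from M, so B = 56.7·u = (38.81, 41.33). Tangency of A1 to both parallel lines with radius 7.1 puts D and G at M ± 7.1·n: D = (-5.176, 4.860), G = (5.176, -4.860). So D.y = 4.860.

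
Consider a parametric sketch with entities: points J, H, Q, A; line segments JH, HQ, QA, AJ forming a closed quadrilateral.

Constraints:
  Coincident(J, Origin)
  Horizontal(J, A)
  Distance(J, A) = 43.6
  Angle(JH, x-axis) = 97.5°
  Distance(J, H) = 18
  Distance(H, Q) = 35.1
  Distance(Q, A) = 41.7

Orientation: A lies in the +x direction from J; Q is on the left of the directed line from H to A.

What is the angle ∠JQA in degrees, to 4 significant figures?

59.16°

J is at the origin; JA is horizontal with |JA| = 43.6 and A in +x, so A = (43.6, 0). JH runs at 97.5° with |JH| = 18.0, so H = (-2.349, 17.85). Q is determined by |HQ| = 35.1 and |QA| = 41.7 together: it lies at the intersection of circle(H, 35.1) and circle(A, 41.7). With |HA| = 49.29, the foot of the radical line on HA is 19.51 from H and the perpendicular offset is √(35.1² − 19.51²) = 29.18. Taking the left-of-HA solution: Q = (26.40, 37.99).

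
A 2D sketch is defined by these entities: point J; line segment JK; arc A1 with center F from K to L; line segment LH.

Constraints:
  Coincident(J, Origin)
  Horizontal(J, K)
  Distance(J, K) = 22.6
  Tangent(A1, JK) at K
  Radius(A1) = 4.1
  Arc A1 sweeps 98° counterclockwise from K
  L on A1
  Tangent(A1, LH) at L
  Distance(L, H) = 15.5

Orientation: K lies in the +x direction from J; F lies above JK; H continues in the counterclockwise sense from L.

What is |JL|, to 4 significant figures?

27.07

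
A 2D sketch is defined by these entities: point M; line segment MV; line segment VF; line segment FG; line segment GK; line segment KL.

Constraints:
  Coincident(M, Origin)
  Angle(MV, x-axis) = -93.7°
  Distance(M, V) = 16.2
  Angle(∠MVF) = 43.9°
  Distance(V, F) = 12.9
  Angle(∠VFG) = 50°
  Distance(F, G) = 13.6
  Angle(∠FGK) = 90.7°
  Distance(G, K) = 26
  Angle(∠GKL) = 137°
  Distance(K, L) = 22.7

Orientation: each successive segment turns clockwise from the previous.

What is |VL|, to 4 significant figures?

34.29

∠FGK = 90.7° gives GK at -89.10° from the x-axis; with |GK| = 26.0, K = (4.636, -32.26). ∠GKL = 137.0° gives KL at -132.1° from the x-axis; with |KL| = 22.7, L = (-10.58, -49.11). Then |VL| = |L − V| = 34.29.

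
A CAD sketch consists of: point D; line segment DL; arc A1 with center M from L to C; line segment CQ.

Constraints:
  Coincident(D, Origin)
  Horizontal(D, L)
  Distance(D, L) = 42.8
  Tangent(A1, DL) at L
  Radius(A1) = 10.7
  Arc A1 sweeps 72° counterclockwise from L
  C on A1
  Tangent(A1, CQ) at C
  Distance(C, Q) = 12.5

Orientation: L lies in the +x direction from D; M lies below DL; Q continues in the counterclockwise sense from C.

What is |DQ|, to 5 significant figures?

34.626

D is at the origin; D and L share the same y with |DL| = 42.8 and L on the +x side, so L = (42.800, 0.0000). A1 meets DL tangentially, so ML is at right angles to DL, so M = L + (0, -10.7) = (42.800, -10.700). On A1, L sits at bearing 90° from M; a 72° counterclockwise sweep puts C at bearing 162°, so C = M + 10.7·(cos 162°, sin 162°) = (32.624, -7.3935). The tangent condition forces MC to be normal to CQ, so CQ runs along (−sin 162°, cos 162°); with |CQ| = 12.5, Q = (28.761, -19.282). Then |DQ| = |Q − D| = 34.626.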